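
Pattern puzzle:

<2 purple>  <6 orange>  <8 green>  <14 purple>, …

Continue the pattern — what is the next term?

<22 orange>

First slot: 2, 6, 8, 14 → 22 (each term is the sum of the two before it).
Colour goes purple, orange, green, purple → orange (repeats purple → orange → green).
So the next term is <22 orange>.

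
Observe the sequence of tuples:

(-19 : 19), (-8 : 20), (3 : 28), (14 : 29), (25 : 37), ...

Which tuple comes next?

First entry: +11 each step; -19, -8, 3, 14, 25 → 36.
Second entry — alternating steps +1, +8, +1, +8, …: 19, 20, 28, 29, 37 → 38.
So the next tuple is (36 : 38).

(36 : 38)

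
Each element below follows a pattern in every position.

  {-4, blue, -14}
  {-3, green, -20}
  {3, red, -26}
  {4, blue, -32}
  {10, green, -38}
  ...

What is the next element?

{11, red, -44}

First entry: alternating steps +1, +6, +1, +6, …; -4, -3, 3, 4, 10 → 11.
For the colour, repeats blue → green → red: blue, green, red, blue, green → red.
Third entry: −6 each step, so -14, -20, -26, -32, -38 → -44.
Putting it together: {11, red, -44}.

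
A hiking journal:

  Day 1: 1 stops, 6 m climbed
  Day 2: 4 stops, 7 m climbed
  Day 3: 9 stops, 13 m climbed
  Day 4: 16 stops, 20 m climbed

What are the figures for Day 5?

Stops goes 1, 4, 9, 16 → 25 (perfect squares: 1², 2², 3², …).
M climbed: each term is the sum of the two before it; 6, 7, 13, 20 → 33.
So the next line is 25 stops, 33 m climbed.

25 stops, 33 m climbed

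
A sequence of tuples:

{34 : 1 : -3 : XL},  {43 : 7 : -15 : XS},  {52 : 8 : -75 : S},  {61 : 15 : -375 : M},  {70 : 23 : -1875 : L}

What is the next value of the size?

XL

Size: runs through clothing sizes XS→XL, so XL, XS, S, M, L → XL.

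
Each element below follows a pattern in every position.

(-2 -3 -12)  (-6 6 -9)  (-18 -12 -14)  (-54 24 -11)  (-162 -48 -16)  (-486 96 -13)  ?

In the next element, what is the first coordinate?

For the first coordinate, ×3 each step: -2, -6, -18, -54, -162, -486 → -1458.

-1458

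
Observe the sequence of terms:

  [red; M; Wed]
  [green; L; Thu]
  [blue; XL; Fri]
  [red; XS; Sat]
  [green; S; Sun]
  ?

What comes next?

Colour: red, green, blue, red, green → blue (repeats red → green → blue).
For the size, runs through clothing sizes XS→XL: M, L, XL, XS, S → M.
Day: Wed, Thu, Fri, Sat, Sun → Mon (runs through the weekdays Mon→Sun).
Combining the parts gives [blue; M; Mon].

[blue; M; Mon]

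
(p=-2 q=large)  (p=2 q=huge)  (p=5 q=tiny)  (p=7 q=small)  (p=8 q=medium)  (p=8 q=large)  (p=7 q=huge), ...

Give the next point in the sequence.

P — differences are 4, 3, 2, … (decreasing by 1 each time): -2, 2, 5, 7, 8, 8, 7 → 5.
Q: repeats large → huge → tiny → small → medium, so large, huge, tiny, small, medium, large, huge → tiny.
So the next point is (p=5 q=tiny).

(p=5 q=tiny)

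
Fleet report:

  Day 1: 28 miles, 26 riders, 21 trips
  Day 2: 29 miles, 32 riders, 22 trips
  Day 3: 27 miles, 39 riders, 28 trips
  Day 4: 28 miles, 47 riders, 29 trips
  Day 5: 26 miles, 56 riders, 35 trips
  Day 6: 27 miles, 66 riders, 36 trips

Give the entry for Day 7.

For the miles, alternating steps +1, −2, +1, −2, …: 28, 29, 27, 28, 26, 27 → 25.
Riders: differences are 6, 7, 8, … (increasing by 1 each time); 26, 32, 39, 47, 56, 66 → 77.
Trips goes 21, 22, 28, 29, 35, 36 → 42 (alternating steps +1, +6, +1, +6, …).
Putting it together: 25 miles, 77 riders, 42 trips.

25 miles, 77 riders, 42 trips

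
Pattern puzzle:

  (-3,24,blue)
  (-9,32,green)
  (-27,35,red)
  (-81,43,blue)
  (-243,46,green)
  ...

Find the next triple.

(-729,54,red)

For the first part, ×3 each step: -3, -9, -27, -81, -243 → -729.
Second part: 24, 32, 35, 43, 46 → 54 (alternating steps +8, +3, +8, +3, …).
Colour: repeats blue → green → red, so blue, green, red, blue, green → red.
So the next triple is (-729,54,red).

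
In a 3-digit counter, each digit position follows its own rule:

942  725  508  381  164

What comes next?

First digit — −2 each step, mod 10: 9, 7, 5, 3, 1 → 9.
Second digit: 4, 2, 0, 8, 6 → 4 (−2 each step, mod 10).
Third digit goes 2, 5, 8, 1, 4 → 7 (+3 each step, mod 10).
Putting it together: 947.

947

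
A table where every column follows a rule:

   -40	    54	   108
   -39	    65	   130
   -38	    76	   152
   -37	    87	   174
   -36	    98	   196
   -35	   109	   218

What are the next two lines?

First component: +1 each step, so -40, -39, -38, -37, -36, -35 → -34 → -33.
Second component: +11 each step; 54, 65, 76, 87, 98, 109 → 120 → 131.
Third component: 108, 130, 152, 174, 196, 218 → 240 → 262 (always 2 × the second component).
So the next two lines are -34  120  240 and -33  131  262.

-34  120  240; -33  131  262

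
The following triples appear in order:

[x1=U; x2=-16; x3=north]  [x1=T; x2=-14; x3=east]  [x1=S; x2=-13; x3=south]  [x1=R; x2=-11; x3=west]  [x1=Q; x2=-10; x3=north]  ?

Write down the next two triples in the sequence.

X1: letters move back 1 place in the alphabet, so U, T, S, R, Q → P → O.
X2: alternating steps +2, +1, +2, +1, …; -16, -14, -13, -11, -10 → -8 → -7.
X3: repeats north → east → south → west; north, east, south, west, north → east → south.
Putting the parts together: [x1=P; x2=-8; x3=east] and then [x1=O; x2=-7; x3=south].

[x1=P; x2=-8; x3=east], [x1=O; x2=-7; x3=south]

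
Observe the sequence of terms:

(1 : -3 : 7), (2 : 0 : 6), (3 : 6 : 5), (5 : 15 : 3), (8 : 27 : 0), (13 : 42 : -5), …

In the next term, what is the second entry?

Second entry goes -3, 0, 6, 15, 27, 42 → 60 (differences are 3, 6, 9, … (increasing by 3 each time)).

60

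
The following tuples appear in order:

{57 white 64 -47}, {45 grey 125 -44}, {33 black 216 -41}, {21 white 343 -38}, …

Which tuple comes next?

{9 grey 512 -35}

First component: −12 each step, so 57, 45, 33, 21 → 9.
Shade goes white, grey, black, white → grey (repeats white → grey → black).
Third component: perfect cubes: 4³, 5³, 6³, …; 64, 125, 216, 343 → 512.
Fourth component: +3 each step, so -47, -44, -41, -38 → -35.
Combining the parts gives {9 grey 512 -35}.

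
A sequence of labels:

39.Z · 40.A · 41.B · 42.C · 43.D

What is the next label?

First component: 39, 40, 41, 42, 43 → 44 (+1 each step).
Letter: Z, A, B, C, D → E (letters move forward 1 place in the alphabet, wrapping Z→A).
Combining the parts gives 44.E.

44.E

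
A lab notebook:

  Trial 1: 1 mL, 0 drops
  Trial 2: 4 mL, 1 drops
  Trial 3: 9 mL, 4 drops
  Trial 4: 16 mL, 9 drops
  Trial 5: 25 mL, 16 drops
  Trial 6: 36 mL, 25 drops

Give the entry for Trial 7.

ML: 1, 4, 9, 16, 25, 36 → 49 (perfect squares: 1², 2², 3², …).
Drops: always the previous value of the mL, so 0, 1, 4, 9, 16, 25 → 36.
So the next line is 49 mL, 36 drops.

49 mL, 36 drops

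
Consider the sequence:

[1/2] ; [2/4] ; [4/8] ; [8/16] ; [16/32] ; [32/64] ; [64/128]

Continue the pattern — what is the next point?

[128/256]

First part — ×2 each step: 1, 2, 4, 8, 16, 32, 64 → 128.
For the second part, always 2 × the first part: 2, 4, 8, 16, 32, 64, 128 → 256.
Combining the parts gives [128/256].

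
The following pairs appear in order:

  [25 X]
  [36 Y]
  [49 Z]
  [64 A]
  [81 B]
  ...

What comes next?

First value: perfect squares: 5², 6², 7², …; 25, 36, 49, 64, 81 → 100.
Letter goes X, Y, Z, A, B → C (letters move forward 1 place in the alphabet, wrapping Z→A).
Putting it together: [100 C].

[100 C]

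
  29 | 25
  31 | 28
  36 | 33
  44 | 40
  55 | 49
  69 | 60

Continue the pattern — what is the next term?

86 | 73

First coordinate: differences are 2, 5, 8, … (increasing by 3 each time), so 29, 31, 36, 44, 55, 69 → 86.
Second coordinate — differences are 3, 5, 7, … (increasing by 2 each time): 25, 28, 33, 40, 49, 60 → 73.
So the next term is 86 | 73.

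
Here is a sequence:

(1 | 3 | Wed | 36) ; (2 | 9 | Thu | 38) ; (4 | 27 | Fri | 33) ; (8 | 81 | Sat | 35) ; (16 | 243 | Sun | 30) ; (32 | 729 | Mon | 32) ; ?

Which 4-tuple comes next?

(64 | 2187 | Tue | 27)

First value — ×2 each step: 1, 2, 4, 8, 16, 32 → 64.
For the second value, ×3 each step: 3, 9, 27, 81, 243, 729 → 2187.
Day: runs through the weekdays Mon→Sun, so Wed, Thu, Fri, Sat, Sun, Mon → Tue.
Fourth value: alternating steps +2, −5, +2, −5, …; 36, 38, 33, 35, 30, 32 → 27.
Putting it together: (64 | 2187 | Tue | 27).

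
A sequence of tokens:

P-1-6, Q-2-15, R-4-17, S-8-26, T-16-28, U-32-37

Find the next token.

Letter goes P, Q, R, S, T, U → V (letters move forward 1 place in the alphabet).
Second component goes 1, 2, 4, 8, 16, 32 → 64 (×2 each step).
Third component — alternating steps +9, +2, +9, +2, …: 6, 15, 17, 26, 28, 37 → 39.
So the next token is V-64-39.

V-64-39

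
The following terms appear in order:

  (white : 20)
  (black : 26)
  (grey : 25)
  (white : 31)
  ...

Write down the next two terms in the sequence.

(black : 30), (grey : 36)

Shade goes white, black, grey, white → black → grey (repeats white → black → grey).
For the second value, alternating steps +6, −1, +6, −1, …: 20, 26, 25, 31 → 30 → 36.
Putting the parts together: (black : 30) and then (grey : 36).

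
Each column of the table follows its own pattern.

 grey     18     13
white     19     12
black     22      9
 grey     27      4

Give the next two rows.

For the shade, repeats grey → white → black: grey, white, black, grey → white → black.
Second component goes 18, 19, 22, 27 → 34 → 43 (differences are 1, 3, 5, … (increasing by 2 each time)).
Third component goes 13, 12, 9, 4 → -3 → -12 (together with the second component always sums to 31).
Putting the parts together: white  34  -3 and then black  43  -12.

white  34  -3; black  43  -12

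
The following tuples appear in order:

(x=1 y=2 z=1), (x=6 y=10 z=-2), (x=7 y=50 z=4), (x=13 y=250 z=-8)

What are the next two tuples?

X: 1, 6, 7, 13 → 20 → 33 (each term is the sum of the two before it).
Y goes 2, 10, 50, 250 → 1250 → 6250 (×5 each step).
Z: ×(-2) each step, so 1, -2, 4, -8 → 16 → -32.
So the next two tuples are (x=20 y=1250 z=16) and (x=33 y=6250 z=-32).

(x=20 y=1250 z=16), (x=33 y=6250 z=-32)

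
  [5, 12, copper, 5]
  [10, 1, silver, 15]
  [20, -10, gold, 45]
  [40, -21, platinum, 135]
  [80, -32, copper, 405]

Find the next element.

[160, -43, silver, 1215]

First component: ×2 each step; 5, 10, 20, 40, 80 → 160.
Second component: −11 each step, so 12, 1, -10, -21, -32 → -43.
Metal: copper, silver, gold, platinum, copper → silver (repeats copper → silver → gold → platinum).
Fourth component — ×3 each step: 5, 15, 45, 135, 405 → 1215.
Combining the parts gives [160, -43, silver, 1215].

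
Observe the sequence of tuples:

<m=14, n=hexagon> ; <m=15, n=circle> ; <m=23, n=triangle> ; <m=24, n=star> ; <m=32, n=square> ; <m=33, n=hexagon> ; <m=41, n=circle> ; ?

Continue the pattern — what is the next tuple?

M: alternating steps +1, +8, +1, +8, …, so 14, 15, 23, 24, 32, 33, 41 → 42.
N — repeats hexagon → circle → triangle → star → square: hexagon, circle, triangle, star, square, hexagon, circle → triangle.
So the next tuple is <m=42, n=triangle>.

<m=42, n=triangle>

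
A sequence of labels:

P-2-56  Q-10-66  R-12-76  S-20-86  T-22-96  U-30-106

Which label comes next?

For the letter, letters move forward 1 place in the alphabet: P, Q, R, S, T, U → V.
Second component goes 2, 10, 12, 20, 22, 30 → 32 (alternating steps +8, +2, +8, +2, …).
For the third component, +10 each step: 56, 66, 76, 86, 96, 106 → 116.
Putting it together: V-32-116.

V-32-116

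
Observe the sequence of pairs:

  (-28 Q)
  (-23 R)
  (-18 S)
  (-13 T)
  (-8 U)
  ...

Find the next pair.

(-3 V)

First value — +5 each step: -28, -23, -18, -13, -8 → -3.
Letter goes Q, R, S, T, U → V (letters move forward 1 place in the alphabet).
Putting it together: (-3 V).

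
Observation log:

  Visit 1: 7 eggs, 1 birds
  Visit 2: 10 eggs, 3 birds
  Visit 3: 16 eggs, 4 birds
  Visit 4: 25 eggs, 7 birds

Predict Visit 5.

37 eggs, 11 birds

Eggs — differences are 3, 6, 9, … (increasing by 3 each time): 7, 10, 16, 25 → 37.
Birds: each term is the sum of the two before it, so 1, 3, 4, 7 → 11.
So the next row is 37 eggs, 11 birds.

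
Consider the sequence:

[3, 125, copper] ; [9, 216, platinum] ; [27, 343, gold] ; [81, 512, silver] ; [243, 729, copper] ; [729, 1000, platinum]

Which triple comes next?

First component: ×3 each step; 3, 9, 27, 81, 243, 729 → 2187.
For the second component, perfect cubes: 5³, 6³, 7³, …: 125, 216, 343, 512, 729, 1000 → 1331.
Metal: repeats copper → platinum → gold → silver, so copper, platinum, gold, silver, copper, platinum → gold.
Putting it together: [2187, 1331, gold].

[2187, 1331, gold]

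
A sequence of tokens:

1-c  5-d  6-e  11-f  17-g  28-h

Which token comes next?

For the first component, each term is the sum of the two before it: 1, 5, 6, 11, 17, 28 → 45.
Letter: letters move forward 1 place in the alphabet; c, d, e, f, g, h → i.
Combining the parts gives 45-i.

45-i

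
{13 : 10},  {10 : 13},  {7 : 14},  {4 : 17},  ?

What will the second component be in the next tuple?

18

Second component — alternating steps +3, +1, +3, +1, …: 10, 13, 14, 17 → 18.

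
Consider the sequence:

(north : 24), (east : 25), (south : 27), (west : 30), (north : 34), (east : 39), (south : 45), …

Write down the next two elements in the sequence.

(west : 52), (north : 60)

Direction: repeats north → east → south → west; north, east, south, west, north, east, south → west → north.
Second component: 24, 25, 27, 30, 34, 39, 45 → 52 → 60 (differences are 1, 2, 3, … (increasing by 1 each time)).
So the next two elements are (west : 52) and (north : 60).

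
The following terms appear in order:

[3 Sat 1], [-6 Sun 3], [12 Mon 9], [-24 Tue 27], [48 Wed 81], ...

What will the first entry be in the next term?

-96

First entry: 3, -6, 12, -24, 48 → -96 (×(-2) each step).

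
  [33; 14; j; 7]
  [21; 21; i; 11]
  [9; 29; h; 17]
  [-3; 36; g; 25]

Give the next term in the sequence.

For the first component, −12 each step: 33, 21, 9, -3 → -15.
Second component — alternating steps +7, +8, +7, +8, …: 14, 21, 29, 36 → 44.
Letter — letters move back 1 place in the alphabet: j, i, h, g → f.
For the fourth component, differences are 4, 6, 8, … (increasing by 2 each time): 7, 11, 17, 25 → 35.
So the next term is [-15; 44; f; 35].

[-15; 44; f; 35]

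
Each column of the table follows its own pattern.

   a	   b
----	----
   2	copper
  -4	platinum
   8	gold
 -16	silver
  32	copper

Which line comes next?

-64  platinum

Column a goes 2, -4, 8, -16, 32 → -64 (×(-2) each step).
Column b — repeats copper → platinum → gold → silver: copper, platinum, gold, silver, copper → platinum.
So the next line is -64  platinum.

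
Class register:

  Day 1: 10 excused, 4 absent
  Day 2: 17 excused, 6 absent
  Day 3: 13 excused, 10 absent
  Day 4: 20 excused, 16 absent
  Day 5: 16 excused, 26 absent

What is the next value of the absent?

42

Absent: each term is the sum of the two before it; 4, 6, 10, 16, 26 → 42.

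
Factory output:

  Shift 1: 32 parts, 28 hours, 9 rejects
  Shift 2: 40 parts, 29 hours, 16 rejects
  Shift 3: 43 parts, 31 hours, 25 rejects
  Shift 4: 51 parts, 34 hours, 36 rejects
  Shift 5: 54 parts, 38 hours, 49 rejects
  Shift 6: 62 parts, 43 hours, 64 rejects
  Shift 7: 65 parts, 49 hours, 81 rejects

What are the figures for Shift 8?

Parts goes 32, 40, 43, 51, 54, 62, 65 → 73 (alternating steps +8, +3, +8, +3, …).
Hours goes 28, 29, 31, 34, 38, 43, 49 → 56 (differences are 1, 2, 3, … (increasing by 1 each time)).
Rejects: perfect squares: 3², 4², 5², …, so 9, 16, 25, 36, 49, 64, 81 → 100.
Combining the parts gives 73 parts, 56 hours, 100 rejects.

73 parts, 56 hours, 100 rejects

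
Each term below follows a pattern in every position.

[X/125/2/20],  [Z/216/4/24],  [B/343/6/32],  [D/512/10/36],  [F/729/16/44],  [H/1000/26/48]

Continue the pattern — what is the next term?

[J/1331/42/56]

Letter: letters move forward 2 places in the alphabet, wrapping Z→A, so X, Z, B, D, F, H → J.
Second component goes 125, 216, 343, 512, 729, 1000 → 1331 (perfect cubes: 5³, 6³, 7³, …).
Third component — each term is the sum of the two before it: 2, 4, 6, 10, 16, 26 → 42.
Fourth component: 20, 24, 32, 36, 44, 48 → 56 (alternating steps +4, +8, +4, +8, …).
So the next term is [J/1331/42/56].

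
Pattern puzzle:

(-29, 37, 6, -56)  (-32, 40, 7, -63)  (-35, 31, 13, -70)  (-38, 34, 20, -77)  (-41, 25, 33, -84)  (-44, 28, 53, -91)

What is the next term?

(-47, 19, 86, -98)

First entry: −3 each step, so -29, -32, -35, -38, -41, -44 → -47.
Second entry: 37, 40, 31, 34, 25, 28 → 19 (alternating steps +3, −9, +3, −9, …).
For the third entry, each term is the sum of the two before it: 6, 7, 13, 20, 33, 53 → 86.
Fourth entry: −7 each step, so -56, -63, -70, -77, -84, -91 → -98.
Combining the parts gives (-47, 19, 86, -98).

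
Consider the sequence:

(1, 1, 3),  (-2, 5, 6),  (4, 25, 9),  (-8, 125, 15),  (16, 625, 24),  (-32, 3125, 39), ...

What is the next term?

(64, 15625, 63)

For the first slot, ×(-2) each step: 1, -2, 4, -8, 16, -32 → 64.
Second slot goes 1, 5, 25, 125, 625, 3125 → 15625 (×5 each step).
Third slot: each term is the sum of the two before it, so 3, 6, 9, 15, 24, 39 → 63.
Combining the parts gives (64, 15625, 63).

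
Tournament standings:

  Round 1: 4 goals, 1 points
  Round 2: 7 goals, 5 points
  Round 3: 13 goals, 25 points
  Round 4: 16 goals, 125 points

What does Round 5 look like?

Goals — alternating steps +3, +6, +3, +6, …: 4, 7, 13, 16 → 22.
Points: ×5 each step, so 1, 5, 25, 125 → 625.
Putting it together: 22 goals, 625 points.

22 goals, 625 points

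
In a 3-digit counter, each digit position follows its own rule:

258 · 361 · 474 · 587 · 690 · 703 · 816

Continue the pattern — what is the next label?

First digit: +1 each step, mod 10; 2, 3, 4, 5, 6, 7, 8 → 9.
Second digit goes 5, 6, 7, 8, 9, 0, 1 → 2 (+1 each step, mod 10).
Third digit — +3 each step, mod 10: 8, 1, 4, 7, 0, 3, 6 → 9.
So the next label is 929.

929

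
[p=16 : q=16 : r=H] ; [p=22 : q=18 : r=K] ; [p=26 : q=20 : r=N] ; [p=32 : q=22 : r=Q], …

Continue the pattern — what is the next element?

P — alternating steps +6, +4, +6, +4, …: 16, 22, 26, 32 → 36.
Q — +2 each step: 16, 18, 20, 22 → 24.
R: H, K, N, Q → T (letters move forward 3 places in the alphabet).
Putting it together: [p=36 : q=24 : r=T].

[p=36 : q=24 : r=T]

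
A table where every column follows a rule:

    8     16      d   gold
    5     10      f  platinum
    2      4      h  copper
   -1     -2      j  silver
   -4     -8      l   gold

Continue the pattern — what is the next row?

-7  -14  n  platinum

First component: 8, 5, 2, -1, -4 → -7 (−3 each step).
Second component: always 2 × the first component; 16, 10, 4, -2, -8 → -14.
Letter: letters move forward 2 places in the alphabet; d, f, h, j, l → n.
Metal — repeats gold → platinum → copper → silver: gold, platinum, copper, silver, gold → platinum.
Combining the parts gives -7  -14  n  platinum.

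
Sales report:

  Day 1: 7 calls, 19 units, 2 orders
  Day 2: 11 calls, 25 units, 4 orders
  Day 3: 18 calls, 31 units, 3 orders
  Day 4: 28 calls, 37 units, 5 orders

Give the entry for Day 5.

41 calls, 43 units, 4 orders

Calls: 7, 11, 18, 28 → 41 (differences are 4, 7, 10, … (increasing by 3 each time)).
Units: 19, 25, 31, 37 → 43 (+6 each step).
Orders — alternating steps +2, −1, +2, −1, …: 2, 4, 3, 5 → 4.
So the next record is 41 calls, 43 units, 4 orders.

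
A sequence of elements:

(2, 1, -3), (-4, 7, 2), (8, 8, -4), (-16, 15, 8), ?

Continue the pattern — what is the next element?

For the first part, ×(-2) each step: 2, -4, 8, -16 → 32.
Second part: each term is the sum of the two before it; 1, 7, 8, 15 → 23.
For the third part, always the previous value of the first part: -3, 2, -4, 8 → -16.
Combining the parts gives (32, 23, -16).

(32, 23, -16)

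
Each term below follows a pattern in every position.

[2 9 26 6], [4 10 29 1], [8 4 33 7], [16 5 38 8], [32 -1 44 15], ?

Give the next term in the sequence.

[64 0 51 23]

First component: ×2 each step, so 2, 4, 8, 16, 32 → 64.
Second component: alternating steps +1, −6, +1, −6, …, so 9, 10, 4, 5, -1 → 0.
Third component — differences are 3, 4, 5, … (increasing by 1 each time): 26, 29, 33, 38, 44 → 51.
Fourth component goes 6, 1, 7, 8, 15 → 23 (each term is the sum of the two before it).
Putting it together: [64 0 51 23].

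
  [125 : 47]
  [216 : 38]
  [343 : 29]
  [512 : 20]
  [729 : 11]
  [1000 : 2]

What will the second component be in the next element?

-7

For the first component, perfect cubes: 5³, 6³, 7³, …: 125, 216, 343, 512, 729, 1000 → 1331.
For the second component, −9 each step: 47, 38, 29, 20, 11, 2 → -7.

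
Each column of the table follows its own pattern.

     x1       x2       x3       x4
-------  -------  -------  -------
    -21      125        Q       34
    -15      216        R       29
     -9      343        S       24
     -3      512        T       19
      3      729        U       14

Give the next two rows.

For the column x1, +6 each step: -21, -15, -9, -3, 3 → 9 → 15.
Column x2: 125, 216, 343, 512, 729 → 1000 → 1331 (perfect cubes: 5³, 6³, 7³, …).
Column x3: letters move forward 1 place in the alphabet, so Q, R, S, T, U → V → W.
For the column x4, −5 each step: 34, 29, 24, 19, 14 → 9 → 4.
So the next two rows are 9  1000  V  9 and 15  1331  W  4.

9  1000  V  9; 15  1331  W  4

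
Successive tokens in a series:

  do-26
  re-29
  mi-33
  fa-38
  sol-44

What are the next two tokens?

la-51, ti-59

Note goes do, re, mi, fa, sol → la → ti (runs through the solfège scale do→ti).
For the second component, differences are 3, 4, 5, … (increasing by 1 each time): 26, 29, 33, 38, 44 → 51 → 59.
So the next two tokens are la-51 and ti-59.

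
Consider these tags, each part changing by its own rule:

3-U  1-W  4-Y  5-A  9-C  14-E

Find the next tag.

23-G

First component — each term is the sum of the two before it: 3, 1, 4, 5, 9, 14 → 23.
Letter — letters move forward 2 places in the alphabet, wrapping Z→A: U, W, Y, A, C, E → G.
So the next tag is 23-G.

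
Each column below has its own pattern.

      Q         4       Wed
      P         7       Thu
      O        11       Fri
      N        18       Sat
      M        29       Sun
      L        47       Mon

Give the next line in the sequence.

K  76  Tue

For the letter, letters move back 1 place in the alphabet: Q, P, O, N, M, L → K.
For the second component, each term is the sum of the two before it: 4, 7, 11, 18, 29, 47 → 76.
Day: runs through the weekdays Mon→Sun; Wed, Thu, Fri, Sat, Sun, Mon → Tue.
Combining the parts gives K  76  Tue.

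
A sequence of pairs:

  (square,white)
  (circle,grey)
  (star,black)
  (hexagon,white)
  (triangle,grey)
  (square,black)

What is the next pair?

Shape goes square, circle, star, hexagon, triangle, square → circle (repeats square → circle → star → hexagon → triangle).
Shade: repeats white → grey → black, so white, grey, black, white, grey, black → white.
Putting it together: (circle,white).

(circle,white)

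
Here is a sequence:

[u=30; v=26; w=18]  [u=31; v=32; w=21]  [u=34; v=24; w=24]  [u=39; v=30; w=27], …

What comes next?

U — differences are 1, 3, 5, … (increasing by 2 each time): 30, 31, 34, 39 → 46.
V: alternating steps +6, −8, +6, −8, …, so 26, 32, 24, 30 → 22.
W: +3 each step, so 18, 21, 24, 27 → 30.
So the next tuple is [u=46; v=22; w=30].

[u=46; v=22; w=30]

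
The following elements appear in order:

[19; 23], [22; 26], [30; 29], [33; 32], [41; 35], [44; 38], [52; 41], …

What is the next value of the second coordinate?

44

Second coordinate goes 23, 26, 29, 32, 35, 38, 41 → 44 (+3 each step).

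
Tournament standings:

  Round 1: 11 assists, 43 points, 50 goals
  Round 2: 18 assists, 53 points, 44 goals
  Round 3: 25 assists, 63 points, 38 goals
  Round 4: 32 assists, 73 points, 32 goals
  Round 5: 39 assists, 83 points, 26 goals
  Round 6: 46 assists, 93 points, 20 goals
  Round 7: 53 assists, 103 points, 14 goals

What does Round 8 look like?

Assists — +7 each step: 11, 18, 25, 32, 39, 46, 53 → 60.
Points: 43, 53, 63, 73, 83, 93, 103 → 113 (+10 each step).
For the goals, −6 each step: 50, 44, 38, 32, 26, 20, 14 → 8.
Putting it together: 60 assists, 113 points, 8 goals.

60 assists, 113 points, 8 goals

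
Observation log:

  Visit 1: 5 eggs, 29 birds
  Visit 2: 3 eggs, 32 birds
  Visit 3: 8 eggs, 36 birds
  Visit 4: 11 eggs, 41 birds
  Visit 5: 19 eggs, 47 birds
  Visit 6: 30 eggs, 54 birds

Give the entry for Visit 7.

49 eggs, 62 birds

Eggs: each term is the sum of the two before it, so 5, 3, 8, 11, 19, 30 → 49.
For the birds, differences are 3, 4, 5, … (increasing by 1 each time): 29, 32, 36, 41, 47, 54 → 62.
Putting it together: 49 eggs, 62 birds.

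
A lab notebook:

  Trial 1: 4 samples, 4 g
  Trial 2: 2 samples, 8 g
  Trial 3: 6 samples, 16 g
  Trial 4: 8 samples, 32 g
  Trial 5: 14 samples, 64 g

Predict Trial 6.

Samples: each term is the sum of the two before it, so 4, 2, 6, 8, 14 → 22.
G — ×2 each step: 4, 8, 16, 32, 64 → 128.
Putting it together: 22 samples, 128 g.

22 samples, 128 g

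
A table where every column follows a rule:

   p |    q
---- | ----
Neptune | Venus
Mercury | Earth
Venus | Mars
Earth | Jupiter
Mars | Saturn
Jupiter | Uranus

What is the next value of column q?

Column q: runs through the planets Mercury→Neptune, so Venus, Earth, Mars, Jupiter, Saturn, Uranus → Neptune.

Neptune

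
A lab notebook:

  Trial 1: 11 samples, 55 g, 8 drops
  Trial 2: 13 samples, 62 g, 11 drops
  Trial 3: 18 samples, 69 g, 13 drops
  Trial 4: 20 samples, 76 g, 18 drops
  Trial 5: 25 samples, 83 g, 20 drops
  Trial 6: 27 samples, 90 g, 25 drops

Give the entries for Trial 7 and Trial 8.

32 samples, 97 g, 27 drops; 34 samples, 104 g, 32 drops

Samples goes 11, 13, 18, 20, 25, 27 → 32 → 34 (alternating steps +2, +5, +2, +5, …).
G: +7 each step; 55, 62, 69, 76, 83, 90 → 97 → 104.
Drops goes 8, 11, 13, 18, 20, 25 → 27 → 32 (always the previous value of the samples).
So the next two rows are 32 samples, 97 g, 27 drops and 34 samples, 104 g, 32 drops.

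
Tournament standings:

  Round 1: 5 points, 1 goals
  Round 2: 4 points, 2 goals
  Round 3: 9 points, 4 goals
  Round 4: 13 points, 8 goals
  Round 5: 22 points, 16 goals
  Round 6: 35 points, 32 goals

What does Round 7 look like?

57 points, 64 goals

Points: 5, 4, 9, 13, 22, 35 → 57 (each term is the sum of the two before it).
For the goals, ×2 each step: 1, 2, 4, 8, 16, 32 → 64.
So the next line is 57 points, 64 goals.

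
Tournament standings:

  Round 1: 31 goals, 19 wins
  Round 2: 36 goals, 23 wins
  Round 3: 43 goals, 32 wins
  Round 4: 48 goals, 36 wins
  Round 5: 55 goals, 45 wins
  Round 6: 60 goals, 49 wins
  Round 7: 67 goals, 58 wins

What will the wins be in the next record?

62

Wins — alternating steps +4, +9, +4, +9, …: 19, 23, 32, 36, 45, 49, 58 → 62.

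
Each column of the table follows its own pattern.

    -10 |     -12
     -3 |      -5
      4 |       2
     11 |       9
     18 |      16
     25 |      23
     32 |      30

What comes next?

39  37

First component: +7 each step; -10, -3, 4, 11, 18, 25, 32 → 39.
Second component goes -12, -5, 2, 9, 16, 23, 30 → 37 (+7 each step).
So the next row is 39  37.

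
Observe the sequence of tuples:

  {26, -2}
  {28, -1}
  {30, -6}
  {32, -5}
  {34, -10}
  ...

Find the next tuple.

{36, -9}

First value: +2 each step, so 26, 28, 30, 32, 34 → 36.
For the second value, alternating steps +1, −5, +1, −5, …: -2, -1, -6, -5, -10 → -9.
So the next tuple is {36, -9}.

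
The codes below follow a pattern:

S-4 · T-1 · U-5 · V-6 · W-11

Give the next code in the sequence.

For the letter, letters move forward 1 place in the alphabet: S, T, U, V, W → X.
For the second component, each term is the sum of the two before it: 4, 1, 5, 6, 11 → 17.
Putting it together: X-17.

X-17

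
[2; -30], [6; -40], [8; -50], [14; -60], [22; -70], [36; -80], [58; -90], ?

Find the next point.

First entry: 2, 6, 8, 14, 22, 36, 58 → 94 (each term is the sum of the two before it).
Second entry: −10 each step, so -30, -40, -50, -60, -70, -80, -90 → -100.
Combining the parts gives [94; -100].

[94; -100]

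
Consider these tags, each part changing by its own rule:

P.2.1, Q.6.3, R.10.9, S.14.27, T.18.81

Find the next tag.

Letter: letters move forward 1 place in the alphabet, so P, Q, R, S, T → U.
Second component: +4 each step; 2, 6, 10, 14, 18 → 22.
Third component: ×3 each step; 1, 3, 9, 27, 81 → 243.
Putting it together: U.22.243.

U.22.243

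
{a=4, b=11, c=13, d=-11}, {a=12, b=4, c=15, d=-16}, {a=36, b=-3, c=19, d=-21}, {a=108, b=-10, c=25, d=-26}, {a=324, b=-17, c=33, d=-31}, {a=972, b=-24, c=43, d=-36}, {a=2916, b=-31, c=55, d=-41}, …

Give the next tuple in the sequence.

A: 4, 12, 36, 108, 324, 972, 2916 → 8748 (×3 each step).
B: 11, 4, -3, -10, -17, -24, -31 → -38 (−7 each step).
C goes 13, 15, 19, 25, 33, 43, 55 → 69 (differences are 2, 4, 6, … (increasing by 2 each time)).
D: −5 each step, so -11, -16, -21, -26, -31, -36, -41 → -46.
So the next tuple is {a=8748, b=-38, c=69, d=-46}.

{a=8748, b=-38, c=69, d=-46}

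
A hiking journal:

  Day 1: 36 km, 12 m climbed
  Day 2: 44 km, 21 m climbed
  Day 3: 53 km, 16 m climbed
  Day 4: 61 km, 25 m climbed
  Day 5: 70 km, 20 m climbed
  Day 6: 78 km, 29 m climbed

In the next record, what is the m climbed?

For the m climbed, alternating steps +9, −5, +9, −5, …: 12, 21, 16, 25, 20, 29 → 24.

24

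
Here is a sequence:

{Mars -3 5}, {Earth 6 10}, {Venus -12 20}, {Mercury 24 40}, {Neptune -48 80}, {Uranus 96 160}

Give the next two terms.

For the planet, runs backward through the planets Mercury→Neptune: Mars, Earth, Venus, Mercury, Neptune, Uranus → Saturn → Jupiter.
For the second part, ×(-2) each step: -3, 6, -12, 24, -48, 96 → -192 → 384.
Third part goes 5, 10, 20, 40, 80, 160 → 320 → 640 (×2 each step).
Putting the parts together: {Saturn -192 320} and then {Jupiter 384 640}.

{Saturn -192 320}, {Jupiter 384 640}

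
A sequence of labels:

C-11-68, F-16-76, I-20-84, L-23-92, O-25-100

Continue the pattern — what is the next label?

Letter: letters move forward 3 places in the alphabet; C, F, I, L, O → R.
For the second component, differences are 5, 4, 3, … (decreasing by 1 each time): 11, 16, 20, 23, 25 → 26.
Third component: 68, 76, 84, 92, 100 → 108 (+8 each step).
Putting it together: R-26-108.

R-26-108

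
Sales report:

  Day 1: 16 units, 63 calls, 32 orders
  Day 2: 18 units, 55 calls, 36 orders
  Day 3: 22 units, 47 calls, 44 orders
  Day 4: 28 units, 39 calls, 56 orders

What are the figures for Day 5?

Units goes 16, 18, 22, 28 → 36 (differences are 2, 4, 6, … (increasing by 2 each time)).
Calls — −8 each step: 63, 55, 47, 39 → 31.
Orders: 32, 36, 44, 56 → 72 (always 2 × the units).
So the next row is 36 units, 31 calls, 72 orders.

36 units, 31 calls, 72 orders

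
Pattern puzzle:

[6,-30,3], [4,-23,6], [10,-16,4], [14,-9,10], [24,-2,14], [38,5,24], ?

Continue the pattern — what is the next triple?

For the first slot, each term is the sum of the two before it: 6, 4, 10, 14, 24, 38 → 62.
Second slot: -30, -23, -16, -9, -2, 5 → 12 (+7 each step).
Third slot — always the previous value of the first slot: 3, 6, 4, 10, 14, 24 → 38.
Putting it together: [62,12,38].

[62,12,38]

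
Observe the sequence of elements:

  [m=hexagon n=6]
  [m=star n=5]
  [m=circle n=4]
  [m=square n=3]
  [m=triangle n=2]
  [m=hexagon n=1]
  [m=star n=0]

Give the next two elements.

[m=circle n=-1], [m=square n=-2]

M: repeats hexagon → star → circle → square → triangle; hexagon, star, circle, square, triangle, hexagon, star → circle → square.
For the n, −1 each step: 6, 5, 4, 3, 2, 1, 0 → -1 → -2.
So the next two elements are [m=circle n=-1] and [m=square n=-2].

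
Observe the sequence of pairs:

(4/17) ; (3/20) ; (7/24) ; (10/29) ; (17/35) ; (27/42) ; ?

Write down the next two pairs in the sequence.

(44/50), (71/59)

First entry: each term is the sum of the two before it; 4, 3, 7, 10, 17, 27 → 44 → 71.
Second entry: 17, 20, 24, 29, 35, 42 → 50 → 59 (differences are 3, 4, 5, … (increasing by 1 each time)).
So the next two pairs are (44/50) and (71/59).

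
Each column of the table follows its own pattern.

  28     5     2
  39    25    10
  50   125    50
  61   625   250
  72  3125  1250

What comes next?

83  15625  6250

First component: +11 each step; 28, 39, 50, 61, 72 → 83.
Second component: ×5 each step; 5, 25, 125, 625, 3125 → 15625.
Third component: 2, 10, 50, 250, 1250 → 6250 (×5 each step).
Combining the parts gives 83  15625  6250.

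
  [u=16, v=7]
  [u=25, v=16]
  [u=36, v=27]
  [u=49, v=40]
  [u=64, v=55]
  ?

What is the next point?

[u=81, v=72]

U — perfect squares: 4², 5², 6², …: 16, 25, 36, 49, 64 → 81.
V: 7, 16, 27, 40, 55 → 72 (always 9 less than the u).
Combining the parts gives [u=81, v=72].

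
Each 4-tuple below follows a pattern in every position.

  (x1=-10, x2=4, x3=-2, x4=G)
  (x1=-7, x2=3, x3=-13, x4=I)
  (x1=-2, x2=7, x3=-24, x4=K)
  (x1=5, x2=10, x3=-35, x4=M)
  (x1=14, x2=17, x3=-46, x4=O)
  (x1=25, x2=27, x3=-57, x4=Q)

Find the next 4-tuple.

(x1=38, x2=44, x3=-68, x4=S)

X1: -10, -7, -2, 5, 14, 25 → 38 (differences are 3, 5, 7, … (increasing by 2 each time)).
X2: each term is the sum of the two before it; 4, 3, 7, 10, 17, 27 → 44.
X3: −11 each step, so -2, -13, -24, -35, -46, -57 → -68.
X4: G, I, K, M, O, Q → S (letters move forward 2 places in the alphabet).
Putting it together: (x1=38, x2=44, x3=-68, x4=S).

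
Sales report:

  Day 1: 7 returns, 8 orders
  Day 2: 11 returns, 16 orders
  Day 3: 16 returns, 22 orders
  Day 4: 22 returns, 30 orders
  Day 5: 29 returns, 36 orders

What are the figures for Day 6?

37 returns, 44 orders

For the returns, differences are 4, 5, 6, … (increasing by 1 each time): 7, 11, 16, 22, 29 → 37.
Orders: alternating steps +8, +6, +8, +6, …, so 8, 16, 22, 30, 36 → 44.
Combining the parts gives 37 returns, 44 orders.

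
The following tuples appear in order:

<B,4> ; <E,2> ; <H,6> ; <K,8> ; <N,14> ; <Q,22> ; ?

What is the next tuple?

<T,36>

Letter: B, E, H, K, N, Q → T (letters move forward 3 places in the alphabet).
Second slot: each term is the sum of the two before it; 4, 2, 6, 8, 14, 22 → 36.
Combining the parts gives <T,36>.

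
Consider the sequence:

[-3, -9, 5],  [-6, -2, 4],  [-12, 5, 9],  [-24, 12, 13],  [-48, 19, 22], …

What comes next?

[-96, 26, 35]

First coordinate: ×2 each step; -3, -6, -12, -24, -48 → -96.
For the second coordinate, +7 each step: -9, -2, 5, 12, 19 → 26.
For the third coordinate, each term is the sum of the two before it: 5, 4, 9, 13, 22 → 35.
So the next tuple is [-96, 26, 35].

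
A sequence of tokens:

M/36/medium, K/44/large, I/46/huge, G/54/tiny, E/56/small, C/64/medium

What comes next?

A/66/large

Letter: M, K, I, G, E, C → A (letters move back 2 places in the alphabet).
Second component: alternating steps +8, +2, +8, +2, …; 36, 44, 46, 54, 56, 64 → 66.
Size: repeats medium → large → huge → tiny → small, so medium, large, huge, tiny, small, medium → large.
Putting it together: A/66/large.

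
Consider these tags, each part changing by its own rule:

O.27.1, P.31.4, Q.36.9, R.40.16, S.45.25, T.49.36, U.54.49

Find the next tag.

V.58.64

Letter goes O, P, Q, R, S, T, U → V (letters move forward 1 place in the alphabet).
Second component: alternating steps +4, +5, +4, +5, …, so 27, 31, 36, 40, 45, 49, 54 → 58.
For the third component, perfect squares: 1², 2², 3², …: 1, 4, 9, 16, 25, 36, 49 → 64.
Combining the parts gives V.58.64.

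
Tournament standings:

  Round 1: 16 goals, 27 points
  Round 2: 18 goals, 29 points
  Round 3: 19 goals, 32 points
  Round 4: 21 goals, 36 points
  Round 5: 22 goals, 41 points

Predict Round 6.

Goals: alternating steps +2, +1, +2, +1, …, so 16, 18, 19, 21, 22 → 24.
Points goes 27, 29, 32, 36, 41 → 47 (differences are 2, 3, 4, … (increasing by 1 each time)).
Combining the parts gives 24 goals, 47 points.

24 goals, 47 points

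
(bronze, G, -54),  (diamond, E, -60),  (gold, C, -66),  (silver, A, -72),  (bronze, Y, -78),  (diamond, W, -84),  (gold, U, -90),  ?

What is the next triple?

(silver, S, -96)

For the rank, repeats bronze → diamond → gold → silver: bronze, diamond, gold, silver, bronze, diamond, gold → silver.
Letter: G, E, C, A, Y, W, U → S (letters move back 2 places in the alphabet, wrapping A→Z).
Third component — −6 each step: -54, -60, -66, -72, -78, -84, -90 → -96.
Combining the parts gives (silver, S, -96).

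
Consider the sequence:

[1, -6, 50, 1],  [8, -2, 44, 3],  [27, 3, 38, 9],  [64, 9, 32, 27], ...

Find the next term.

First coordinate goes 1, 8, 27, 64 → 125 (perfect cubes: 1³, 2³, 3³, …).
Second coordinate: differences are 4, 5, 6, … (increasing by 1 each time), so -6, -2, 3, 9 → 16.
For the third coordinate, −6 each step: 50, 44, 38, 32 → 26.
Fourth coordinate: ×3 each step, so 1, 3, 9, 27 → 81.
Combining the parts gives [125, 16, 26, 81].

[125, 16, 26, 81]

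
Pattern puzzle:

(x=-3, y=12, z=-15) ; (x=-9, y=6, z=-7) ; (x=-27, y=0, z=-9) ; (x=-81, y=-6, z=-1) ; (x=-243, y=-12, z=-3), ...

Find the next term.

(x=-729, y=-18, z=5)

X — ×3 each step: -3, -9, -27, -81, -243 → -729.
Y: −6 each step, so 12, 6, 0, -6, -12 → -18.
Z — alternating steps +8, −2, +8, −2, …: -15, -7, -9, -1, -3 → 5.
Combining the parts gives (x=-729, y=-18, z=5).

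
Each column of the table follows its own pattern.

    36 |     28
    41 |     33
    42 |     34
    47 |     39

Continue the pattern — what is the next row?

48  40

For the first component, alternating steps +5, +1, +5, +1, …: 36, 41, 42, 47 → 48.
For the second component, always 8 less than the first component: 28, 33, 34, 39 → 40.
So the next row is 48  40.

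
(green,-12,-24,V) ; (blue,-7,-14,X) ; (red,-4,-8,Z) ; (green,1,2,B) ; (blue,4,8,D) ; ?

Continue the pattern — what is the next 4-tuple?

Colour — repeats green → blue → red: green, blue, red, green, blue → red.
Second slot: -12, -7, -4, 1, 4 → 9 (alternating steps +5, +3, +5, +3, …).
Third slot goes -24, -14, -8, 2, 8 → 18 (always 2 × the second slot).
For the letter, letters move forward 2 places in the alphabet, wrapping Z→A: V, X, Z, B, D → F.
So the next 4-tuple is (red,9,18,F).

(red,9,18,F)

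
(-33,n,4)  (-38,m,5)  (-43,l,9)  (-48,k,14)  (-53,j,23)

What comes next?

(-58,i,37)

First entry: -33, -38, -43, -48, -53 → -58 (−5 each step).
Letter goes n, m, l, k, j → i (letters move back 1 place in the alphabet).
Third entry — each term is the sum of the two before it: 4, 5, 9, 14, 23 → 37.
So the next triple is (-58,i,37).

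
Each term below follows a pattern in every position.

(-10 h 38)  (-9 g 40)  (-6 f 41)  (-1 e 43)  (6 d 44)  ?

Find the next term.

(15 c 46)

For the first value, differences are 1, 3, 5, … (increasing by 2 each time): -10, -9, -6, -1, 6 → 15.
For the letter, letters move back 1 place in the alphabet: h, g, f, e, d → c.
For the third value, alternating steps +2, +1, +2, +1, …: 38, 40, 41, 43, 44 → 46.
Combining the parts gives (15 c 46).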